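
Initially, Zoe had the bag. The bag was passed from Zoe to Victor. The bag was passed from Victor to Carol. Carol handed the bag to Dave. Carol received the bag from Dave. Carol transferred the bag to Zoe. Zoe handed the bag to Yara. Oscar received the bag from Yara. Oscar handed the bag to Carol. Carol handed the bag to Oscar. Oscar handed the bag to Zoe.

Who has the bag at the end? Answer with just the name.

Tracking the bag through each event:
Start: Zoe has the bag.
After event 1: Victor has the bag.
After event 2: Carol has the bag.
After event 3: Dave has the bag.
After event 4: Carol has the bag.
After event 5: Zoe has the bag.
After event 6: Yara has the bag.
After event 7: Oscar has the bag.
After event 8: Carol has the bag.
After event 9: Oscar has the bag.
After event 10: Zoe has the bag.

Answer: Zoe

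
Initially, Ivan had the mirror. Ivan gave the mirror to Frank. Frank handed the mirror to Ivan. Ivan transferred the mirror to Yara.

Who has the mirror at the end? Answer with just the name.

Tracking the mirror through each event:
Start: Ivan has the mirror.
After event 1: Frank has the mirror.
After event 2: Ivan has the mirror.
After event 3: Yara has the mirror.

Answer: Yara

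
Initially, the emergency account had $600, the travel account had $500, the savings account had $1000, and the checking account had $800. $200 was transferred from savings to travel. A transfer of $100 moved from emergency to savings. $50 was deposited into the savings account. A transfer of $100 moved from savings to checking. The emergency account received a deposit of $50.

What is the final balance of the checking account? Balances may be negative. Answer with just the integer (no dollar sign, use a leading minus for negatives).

Tracking account balances step by step:
Start: emergency=600, travel=500, savings=1000, checking=800
Event 1 (transfer 200 savings -> travel): savings: 1000 - 200 = 800, travel: 500 + 200 = 700. Balances: emergency=600, travel=700, savings=800, checking=800
Event 2 (transfer 100 emergency -> savings): emergency: 600 - 100 = 500, savings: 800 + 100 = 900. Balances: emergency=500, travel=700, savings=900, checking=800
Event 3 (deposit 50 to savings): savings: 900 + 50 = 950. Balances: emergency=500, travel=700, savings=950, checking=800
Event 4 (transfer 100 savings -> checking): savings: 950 - 100 = 850, checking: 800 + 100 = 900. Balances: emergency=500, travel=700, savings=850, checking=900
Event 5 (deposit 50 to emergency): emergency: 500 + 50 = 550. Balances: emergency=550, travel=700, savings=850, checking=900

Final balance of checking: 900

Answer: 900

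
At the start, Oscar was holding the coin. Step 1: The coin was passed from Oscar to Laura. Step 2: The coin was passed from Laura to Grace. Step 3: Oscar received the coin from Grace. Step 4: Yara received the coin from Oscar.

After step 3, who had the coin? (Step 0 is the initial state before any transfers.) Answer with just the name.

Tracking the coin holder through step 3:
After step 0 (start): Oscar
After step 1: Laura
After step 2: Grace
After step 3: Oscar

At step 3, the holder is Oscar.

Answer: Oscar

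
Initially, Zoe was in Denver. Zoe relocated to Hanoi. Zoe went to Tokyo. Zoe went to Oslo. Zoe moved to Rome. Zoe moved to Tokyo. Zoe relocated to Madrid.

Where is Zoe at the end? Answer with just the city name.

Tracking Zoe's location:
Start: Zoe is in Denver.
After move 1: Denver -> Hanoi. Zoe is in Hanoi.
After move 2: Hanoi -> Tokyo. Zoe is in Tokyo.
After move 3: Tokyo -> Oslo. Zoe is in Oslo.
After move 4: Oslo -> Rome. Zoe is in Rome.
After move 5: Rome -> Tokyo. Zoe is in Tokyo.
After move 6: Tokyo -> Madrid. Zoe is in Madrid.

Answer: Madrid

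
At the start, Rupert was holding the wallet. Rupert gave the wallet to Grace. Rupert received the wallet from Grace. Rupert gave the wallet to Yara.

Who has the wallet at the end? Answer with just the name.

Answer: Yara

Derivation:
Tracking the wallet through each event:
Start: Rupert has the wallet.
After event 1: Grace has the wallet.
After event 2: Rupert has the wallet.
After event 3: Yara has the wallet.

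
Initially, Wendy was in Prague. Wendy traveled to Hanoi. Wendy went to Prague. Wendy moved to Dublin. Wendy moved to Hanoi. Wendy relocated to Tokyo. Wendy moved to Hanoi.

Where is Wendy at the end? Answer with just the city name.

Tracking Wendy's location:
Start: Wendy is in Prague.
After move 1: Prague -> Hanoi. Wendy is in Hanoi.
After move 2: Hanoi -> Prague. Wendy is in Prague.
After move 3: Prague -> Dublin. Wendy is in Dublin.
After move 4: Dublin -> Hanoi. Wendy is in Hanoi.
After move 5: Hanoi -> Tokyo. Wendy is in Tokyo.
After move 6: Tokyo -> Hanoi. Wendy is in Hanoi.

Answer: Hanoi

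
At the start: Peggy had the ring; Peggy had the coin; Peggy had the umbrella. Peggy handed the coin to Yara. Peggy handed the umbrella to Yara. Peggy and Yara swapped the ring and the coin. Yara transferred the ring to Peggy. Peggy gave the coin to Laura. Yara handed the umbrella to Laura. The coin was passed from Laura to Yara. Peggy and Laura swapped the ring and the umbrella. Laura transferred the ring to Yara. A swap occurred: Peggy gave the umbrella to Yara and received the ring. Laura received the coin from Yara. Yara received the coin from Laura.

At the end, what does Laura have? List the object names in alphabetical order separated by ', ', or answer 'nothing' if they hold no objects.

Tracking all object holders:
Start: ring:Peggy, coin:Peggy, umbrella:Peggy
Event 1 (give coin: Peggy -> Yara). State: ring:Peggy, coin:Yara, umbrella:Peggy
Event 2 (give umbrella: Peggy -> Yara). State: ring:Peggy, coin:Yara, umbrella:Yara
Event 3 (swap ring<->coin: now ring:Yara, coin:Peggy). State: ring:Yara, coin:Peggy, umbrella:Yara
Event 4 (give ring: Yara -> Peggy). State: ring:Peggy, coin:Peggy, umbrella:Yara
Event 5 (give coin: Peggy -> Laura). State: ring:Peggy, coin:Laura, umbrella:Yara
Event 6 (give umbrella: Yara -> Laura). State: ring:Peggy, coin:Laura, umbrella:Laura
Event 7 (give coin: Laura -> Yara). State: ring:Peggy, coin:Yara, umbrella:Laura
Event 8 (swap ring<->umbrella: now ring:Laura, umbrella:Peggy). State: ring:Laura, coin:Yara, umbrella:Peggy
Event 9 (give ring: Laura -> Yara). State: ring:Yara, coin:Yara, umbrella:Peggy
Event 10 (swap umbrella<->ring: now umbrella:Yara, ring:Peggy). State: ring:Peggy, coin:Yara, umbrella:Yara
Event 11 (give coin: Yara -> Laura). State: ring:Peggy, coin:Laura, umbrella:Yara
Event 12 (give coin: Laura -> Yara). State: ring:Peggy, coin:Yara, umbrella:Yara

Final state: ring:Peggy, coin:Yara, umbrella:Yara
Laura holds: (nothing).

Answer: nothing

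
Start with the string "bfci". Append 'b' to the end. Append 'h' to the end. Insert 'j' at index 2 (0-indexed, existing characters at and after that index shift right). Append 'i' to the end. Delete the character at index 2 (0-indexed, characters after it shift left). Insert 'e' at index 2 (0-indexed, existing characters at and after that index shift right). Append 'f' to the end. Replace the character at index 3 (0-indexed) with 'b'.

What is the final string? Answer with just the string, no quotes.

Answer: bfebibhif

Derivation:
Applying each edit step by step:
Start: "bfci"
Op 1 (append 'b'): "bfci" -> "bfcib"
Op 2 (append 'h'): "bfcib" -> "bfcibh"
Op 3 (insert 'j' at idx 2): "bfcibh" -> "bfjcibh"
Op 4 (append 'i'): "bfjcibh" -> "bfjcibhi"
Op 5 (delete idx 2 = 'j'): "bfjcibhi" -> "bfcibhi"
Op 6 (insert 'e' at idx 2): "bfcibhi" -> "bfecibhi"
Op 7 (append 'f'): "bfecibhi" -> "bfecibhif"
Op 8 (replace idx 3: 'c' -> 'b'): "bfecibhif" -> "bfebibhif"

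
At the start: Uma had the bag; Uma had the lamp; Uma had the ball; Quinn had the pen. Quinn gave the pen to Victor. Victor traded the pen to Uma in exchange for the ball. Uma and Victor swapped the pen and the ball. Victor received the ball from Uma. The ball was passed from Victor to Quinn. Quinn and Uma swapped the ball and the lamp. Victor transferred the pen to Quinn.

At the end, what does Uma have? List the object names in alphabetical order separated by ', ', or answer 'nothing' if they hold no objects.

Tracking all object holders:
Start: bag:Uma, lamp:Uma, ball:Uma, pen:Quinn
Event 1 (give pen: Quinn -> Victor). State: bag:Uma, lamp:Uma, ball:Uma, pen:Victor
Event 2 (swap pen<->ball: now pen:Uma, ball:Victor). State: bag:Uma, lamp:Uma, ball:Victor, pen:Uma
Event 3 (swap pen<->ball: now pen:Victor, ball:Uma). State: bag:Uma, lamp:Uma, ball:Uma, pen:Victor
Event 4 (give ball: Uma -> Victor). State: bag:Uma, lamp:Uma, ball:Victor, pen:Victor
Event 5 (give ball: Victor -> Quinn). State: bag:Uma, lamp:Uma, ball:Quinn, pen:Victor
Event 6 (swap ball<->lamp: now ball:Uma, lamp:Quinn). State: bag:Uma, lamp:Quinn, ball:Uma, pen:Victor
Event 7 (give pen: Victor -> Quinn). State: bag:Uma, lamp:Quinn, ball:Uma, pen:Quinn

Final state: bag:Uma, lamp:Quinn, ball:Uma, pen:Quinn
Uma holds: bag, ball.

Answer: bag, ball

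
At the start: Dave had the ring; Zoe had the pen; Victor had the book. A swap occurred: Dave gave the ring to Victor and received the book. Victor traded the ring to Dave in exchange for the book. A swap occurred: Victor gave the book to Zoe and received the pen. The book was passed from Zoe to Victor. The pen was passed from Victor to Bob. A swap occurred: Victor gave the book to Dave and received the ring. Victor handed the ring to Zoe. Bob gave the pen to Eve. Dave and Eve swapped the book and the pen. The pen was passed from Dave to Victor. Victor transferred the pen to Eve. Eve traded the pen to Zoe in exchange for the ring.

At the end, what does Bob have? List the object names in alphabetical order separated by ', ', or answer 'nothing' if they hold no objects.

Tracking all object holders:
Start: ring:Dave, pen:Zoe, book:Victor
Event 1 (swap ring<->book: now ring:Victor, book:Dave). State: ring:Victor, pen:Zoe, book:Dave
Event 2 (swap ring<->book: now ring:Dave, book:Victor). State: ring:Dave, pen:Zoe, book:Victor
Event 3 (swap book<->pen: now book:Zoe, pen:Victor). State: ring:Dave, pen:Victor, book:Zoe
Event 4 (give book: Zoe -> Victor). State: ring:Dave, pen:Victor, book:Victor
Event 5 (give pen: Victor -> Bob). State: ring:Dave, pen:Bob, book:Victor
Event 6 (swap book<->ring: now book:Dave, ring:Victor). State: ring:Victor, pen:Bob, book:Dave
Event 7 (give ring: Victor -> Zoe). State: ring:Zoe, pen:Bob, book:Dave
Event 8 (give pen: Bob -> Eve). State: ring:Zoe, pen:Eve, book:Dave
Event 9 (swap book<->pen: now book:Eve, pen:Dave). State: ring:Zoe, pen:Dave, book:Eve
Event 10 (give pen: Dave -> Victor). State: ring:Zoe, pen:Victor, book:Eve
Event 11 (give pen: Victor -> Eve). State: ring:Zoe, pen:Eve, book:Eve
Event 12 (swap pen<->ring: now pen:Zoe, ring:Eve). State: ring:Eve, pen:Zoe, book:Eve

Final state: ring:Eve, pen:Zoe, book:Eve
Bob holds: (nothing).

Answer: nothing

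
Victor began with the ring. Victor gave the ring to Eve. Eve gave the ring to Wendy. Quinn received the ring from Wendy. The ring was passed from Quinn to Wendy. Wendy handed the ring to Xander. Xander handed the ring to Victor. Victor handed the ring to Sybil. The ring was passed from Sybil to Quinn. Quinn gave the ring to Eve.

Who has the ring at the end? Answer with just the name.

Answer: Eve

Derivation:
Tracking the ring through each event:
Start: Victor has the ring.
After event 1: Eve has the ring.
After event 2: Wendy has the ring.
After event 3: Quinn has the ring.
After event 4: Wendy has the ring.
After event 5: Xander has the ring.
After event 6: Victor has the ring.
After event 7: Sybil has the ring.
After event 8: Quinn has the ring.
After event 9: Eve has the ring.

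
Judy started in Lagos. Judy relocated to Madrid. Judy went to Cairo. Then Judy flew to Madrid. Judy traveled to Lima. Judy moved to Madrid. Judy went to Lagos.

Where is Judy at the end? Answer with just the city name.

Tracking Judy's location:
Start: Judy is in Lagos.
After move 1: Lagos -> Madrid. Judy is in Madrid.
After move 2: Madrid -> Cairo. Judy is in Cairo.
After move 3: Cairo -> Madrid. Judy is in Madrid.
After move 4: Madrid -> Lima. Judy is in Lima.
After move 5: Lima -> Madrid. Judy is in Madrid.
After move 6: Madrid -> Lagos. Judy is in Lagos.

Answer: Lagos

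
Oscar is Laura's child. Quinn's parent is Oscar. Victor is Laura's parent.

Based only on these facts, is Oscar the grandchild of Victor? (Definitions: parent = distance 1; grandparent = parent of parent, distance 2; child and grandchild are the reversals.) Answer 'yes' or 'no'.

Reconstructing the parent chain from the given facts:
  Victor -> Laura -> Oscar -> Quinn
(each arrow means 'parent of the next')
Positions in the chain (0 = top):
  position of Victor: 0
  position of Laura: 1
  position of Oscar: 2
  position of Quinn: 3

Oscar is at position 2, Victor is at position 0; signed distance (j - i) = -2.
'grandchild' requires j - i = -2. Actual distance is -2, so the relation HOLDS.

Answer: yes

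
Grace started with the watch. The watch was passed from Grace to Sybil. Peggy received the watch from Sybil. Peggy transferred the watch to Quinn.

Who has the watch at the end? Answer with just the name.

Tracking the watch through each event:
Start: Grace has the watch.
After event 1: Sybil has the watch.
After event 2: Peggy has the watch.
After event 3: Quinn has the watch.

Answer: Quinn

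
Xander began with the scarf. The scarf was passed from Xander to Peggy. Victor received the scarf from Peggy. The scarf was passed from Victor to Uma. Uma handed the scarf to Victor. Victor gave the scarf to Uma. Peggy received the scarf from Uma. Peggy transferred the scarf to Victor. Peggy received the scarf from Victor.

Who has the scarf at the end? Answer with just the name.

Answer: Peggy

Derivation:
Tracking the scarf through each event:
Start: Xander has the scarf.
After event 1: Peggy has the scarf.
After event 2: Victor has the scarf.
After event 3: Uma has the scarf.
After event 4: Victor has the scarf.
After event 5: Uma has the scarf.
After event 6: Peggy has the scarf.
After event 7: Victor has the scarf.
After event 8: Peggy has the scarf.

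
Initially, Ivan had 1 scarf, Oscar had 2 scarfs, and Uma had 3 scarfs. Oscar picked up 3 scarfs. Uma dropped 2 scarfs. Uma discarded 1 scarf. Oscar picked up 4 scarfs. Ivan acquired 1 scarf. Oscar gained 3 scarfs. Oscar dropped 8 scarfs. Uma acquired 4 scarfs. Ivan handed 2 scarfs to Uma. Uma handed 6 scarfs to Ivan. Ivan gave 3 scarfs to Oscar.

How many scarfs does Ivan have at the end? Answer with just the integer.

Tracking counts step by step:
Start: Ivan=1, Oscar=2, Uma=3
Event 1 (Oscar +3): Oscar: 2 -> 5. State: Ivan=1, Oscar=5, Uma=3
Event 2 (Uma -2): Uma: 3 -> 1. State: Ivan=1, Oscar=5, Uma=1
Event 3 (Uma -1): Uma: 1 -> 0. State: Ivan=1, Oscar=5, Uma=0
Event 4 (Oscar +4): Oscar: 5 -> 9. State: Ivan=1, Oscar=9, Uma=0
Event 5 (Ivan +1): Ivan: 1 -> 2. State: Ivan=2, Oscar=9, Uma=0
Event 6 (Oscar +3): Oscar: 9 -> 12. State: Ivan=2, Oscar=12, Uma=0
Event 7 (Oscar -8): Oscar: 12 -> 4. State: Ivan=2, Oscar=4, Uma=0
Event 8 (Uma +4): Uma: 0 -> 4. State: Ivan=2, Oscar=4, Uma=4
Event 9 (Ivan -> Uma, 2): Ivan: 2 -> 0, Uma: 4 -> 6. State: Ivan=0, Oscar=4, Uma=6
Event 10 (Uma -> Ivan, 6): Uma: 6 -> 0, Ivan: 0 -> 6. State: Ivan=6, Oscar=4, Uma=0
Event 11 (Ivan -> Oscar, 3): Ivan: 6 -> 3, Oscar: 4 -> 7. State: Ivan=3, Oscar=7, Uma=0

Ivan's final count: 3

Answer: 3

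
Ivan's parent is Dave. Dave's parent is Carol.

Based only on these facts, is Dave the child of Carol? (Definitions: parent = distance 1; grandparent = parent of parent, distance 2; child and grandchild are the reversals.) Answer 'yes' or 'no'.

Answer: yes

Derivation:
Reconstructing the parent chain from the given facts:
  Carol -> Dave -> Ivan
(each arrow means 'parent of the next')
Positions in the chain (0 = top):
  position of Carol: 0
  position of Dave: 1
  position of Ivan: 2

Dave is at position 1, Carol is at position 0; signed distance (j - i) = -1.
'child' requires j - i = -1. Actual distance is -1, so the relation HOLDS.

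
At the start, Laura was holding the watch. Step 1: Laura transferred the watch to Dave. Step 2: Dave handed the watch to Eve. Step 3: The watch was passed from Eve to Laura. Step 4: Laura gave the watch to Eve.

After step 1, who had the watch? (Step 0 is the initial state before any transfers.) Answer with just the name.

Tracking the watch holder through step 1:
After step 0 (start): Laura
After step 1: Dave

At step 1, the holder is Dave.

Answer: Dave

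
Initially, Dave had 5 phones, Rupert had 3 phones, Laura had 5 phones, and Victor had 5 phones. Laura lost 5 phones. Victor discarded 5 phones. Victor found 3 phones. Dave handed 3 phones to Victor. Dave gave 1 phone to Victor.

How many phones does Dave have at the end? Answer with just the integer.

Answer: 1

Derivation:
Tracking counts step by step:
Start: Dave=5, Rupert=3, Laura=5, Victor=5
Event 1 (Laura -5): Laura: 5 -> 0. State: Dave=5, Rupert=3, Laura=0, Victor=5
Event 2 (Victor -5): Victor: 5 -> 0. State: Dave=5, Rupert=3, Laura=0, Victor=0
Event 3 (Victor +3): Victor: 0 -> 3. State: Dave=5, Rupert=3, Laura=0, Victor=3
Event 4 (Dave -> Victor, 3): Dave: 5 -> 2, Victor: 3 -> 6. State: Dave=2, Rupert=3, Laura=0, Victor=6
Event 5 (Dave -> Victor, 1): Dave: 2 -> 1, Victor: 6 -> 7. State: Dave=1, Rupert=3, Laura=0, Victor=7

Dave's final count: 1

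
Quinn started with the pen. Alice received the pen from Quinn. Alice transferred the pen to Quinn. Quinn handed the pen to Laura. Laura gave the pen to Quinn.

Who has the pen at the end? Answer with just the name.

Tracking the pen through each event:
Start: Quinn has the pen.
After event 1: Alice has the pen.
After event 2: Quinn has the pen.
After event 3: Laura has the pen.
After event 4: Quinn has the pen.

Answer: Quinn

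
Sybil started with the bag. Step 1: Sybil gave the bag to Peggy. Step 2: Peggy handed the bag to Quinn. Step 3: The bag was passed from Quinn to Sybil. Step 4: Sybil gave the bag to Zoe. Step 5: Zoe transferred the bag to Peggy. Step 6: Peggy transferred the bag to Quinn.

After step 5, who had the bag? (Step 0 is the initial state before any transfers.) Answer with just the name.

Tracking the bag holder through step 5:
After step 0 (start): Sybil
After step 1: Peggy
After step 2: Quinn
After step 3: Sybil
After step 4: Zoe
After step 5: Peggy

At step 5, the holder is Peggy.

Answer: Peggy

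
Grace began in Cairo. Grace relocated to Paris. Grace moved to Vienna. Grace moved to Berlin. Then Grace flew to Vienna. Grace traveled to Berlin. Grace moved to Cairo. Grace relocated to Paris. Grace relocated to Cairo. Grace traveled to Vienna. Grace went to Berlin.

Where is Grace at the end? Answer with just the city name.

Answer: Berlin

Derivation:
Tracking Grace's location:
Start: Grace is in Cairo.
After move 1: Cairo -> Paris. Grace is in Paris.
After move 2: Paris -> Vienna. Grace is in Vienna.
After move 3: Vienna -> Berlin. Grace is in Berlin.
After move 4: Berlin -> Vienna. Grace is in Vienna.
After move 5: Vienna -> Berlin. Grace is in Berlin.
After move 6: Berlin -> Cairo. Grace is in Cairo.
After move 7: Cairo -> Paris. Grace is in Paris.
After move 8: Paris -> Cairo. Grace is in Cairo.
After move 9: Cairo -> Vienna. Grace is in Vienna.
After move 10: Vienna -> Berlin. Grace is in Berlin.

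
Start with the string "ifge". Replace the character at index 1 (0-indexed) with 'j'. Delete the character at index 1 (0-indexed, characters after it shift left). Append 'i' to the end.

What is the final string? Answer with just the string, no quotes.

Applying each edit step by step:
Start: "ifge"
Op 1 (replace idx 1: 'f' -> 'j'): "ifge" -> "ijge"
Op 2 (delete idx 1 = 'j'): "ijge" -> "ige"
Op 3 (append 'i'): "ige" -> "igei"

Answer: igei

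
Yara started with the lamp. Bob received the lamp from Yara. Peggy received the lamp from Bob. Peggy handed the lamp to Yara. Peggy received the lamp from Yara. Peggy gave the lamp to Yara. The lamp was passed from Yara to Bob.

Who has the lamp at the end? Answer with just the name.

Answer: Bob

Derivation:
Tracking the lamp through each event:
Start: Yara has the lamp.
After event 1: Bob has the lamp.
After event 2: Peggy has the lamp.
After event 3: Yara has the lamp.
After event 4: Peggy has the lamp.
After event 5: Yara has the lamp.
After event 6: Bob has the lamp.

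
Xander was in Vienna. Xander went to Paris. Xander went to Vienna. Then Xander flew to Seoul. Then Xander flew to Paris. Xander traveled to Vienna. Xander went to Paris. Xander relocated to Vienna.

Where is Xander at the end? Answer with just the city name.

Tracking Xander's location:
Start: Xander is in Vienna.
After move 1: Vienna -> Paris. Xander is in Paris.
After move 2: Paris -> Vienna. Xander is in Vienna.
After move 3: Vienna -> Seoul. Xander is in Seoul.
After move 4: Seoul -> Paris. Xander is in Paris.
After move 5: Paris -> Vienna. Xander is in Vienna.
After move 6: Vienna -> Paris. Xander is in Paris.
After move 7: Paris -> Vienna. Xander is in Vienna.

Answer: Vienna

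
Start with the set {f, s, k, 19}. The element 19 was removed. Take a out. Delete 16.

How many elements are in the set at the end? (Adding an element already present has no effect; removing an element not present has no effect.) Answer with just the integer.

Tracking the set through each operation:
Start: {19, f, k, s}
Event 1 (remove 19): removed. Set: {f, k, s}
Event 2 (remove a): not present, no change. Set: {f, k, s}
Event 3 (remove 16): not present, no change. Set: {f, k, s}

Final set: {f, k, s} (size 3)

Answer: 3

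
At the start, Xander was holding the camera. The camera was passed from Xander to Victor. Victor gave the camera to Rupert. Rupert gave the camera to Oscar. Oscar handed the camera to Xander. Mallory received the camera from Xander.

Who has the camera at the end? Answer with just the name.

Tracking the camera through each event:
Start: Xander has the camera.
After event 1: Victor has the camera.
After event 2: Rupert has the camera.
After event 3: Oscar has the camera.
After event 4: Xander has the camera.
After event 5: Mallory has the camera.

Answer: Mallory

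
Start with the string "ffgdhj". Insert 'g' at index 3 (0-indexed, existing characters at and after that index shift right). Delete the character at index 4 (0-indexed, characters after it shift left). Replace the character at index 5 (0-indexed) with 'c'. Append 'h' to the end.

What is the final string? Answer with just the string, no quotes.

Answer: ffgghch

Derivation:
Applying each edit step by step:
Start: "ffgdhj"
Op 1 (insert 'g' at idx 3): "ffgdhj" -> "ffggdhj"
Op 2 (delete idx 4 = 'd'): "ffggdhj" -> "ffgghj"
Op 3 (replace idx 5: 'j' -> 'c'): "ffgghj" -> "ffgghc"
Op 4 (append 'h'): "ffgghc" -> "ffgghch"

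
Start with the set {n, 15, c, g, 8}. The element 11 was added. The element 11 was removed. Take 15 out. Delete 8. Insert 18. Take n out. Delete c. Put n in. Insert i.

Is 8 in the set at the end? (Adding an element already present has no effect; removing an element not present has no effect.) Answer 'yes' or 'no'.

Tracking the set through each operation:
Start: {15, 8, c, g, n}
Event 1 (add 11): added. Set: {11, 15, 8, c, g, n}
Event 2 (remove 11): removed. Set: {15, 8, c, g, n}
Event 3 (remove 15): removed. Set: {8, c, g, n}
Event 4 (remove 8): removed. Set: {c, g, n}
Event 5 (add 18): added. Set: {18, c, g, n}
Event 6 (remove n): removed. Set: {18, c, g}
Event 7 (remove c): removed. Set: {18, g}
Event 8 (add n): added. Set: {18, g, n}
Event 9 (add i): added. Set: {18, g, i, n}

Final set: {18, g, i, n} (size 4)
8 is NOT in the final set.

Answer: no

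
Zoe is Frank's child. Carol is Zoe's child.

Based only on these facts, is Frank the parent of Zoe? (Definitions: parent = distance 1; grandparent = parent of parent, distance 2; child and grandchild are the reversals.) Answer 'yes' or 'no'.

Reconstructing the parent chain from the given facts:
  Frank -> Zoe -> Carol
(each arrow means 'parent of the next')
Positions in the chain (0 = top):
  position of Frank: 0
  position of Zoe: 1
  position of Carol: 2

Frank is at position 0, Zoe is at position 1; signed distance (j - i) = 1.
'parent' requires j - i = 1. Actual distance is 1, so the relation HOLDS.

Answer: yes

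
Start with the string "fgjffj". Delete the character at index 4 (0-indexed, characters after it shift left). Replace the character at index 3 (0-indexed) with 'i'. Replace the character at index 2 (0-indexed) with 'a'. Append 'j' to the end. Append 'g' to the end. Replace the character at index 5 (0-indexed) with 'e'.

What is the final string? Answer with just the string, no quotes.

Applying each edit step by step:
Start: "fgjffj"
Op 1 (delete idx 4 = 'f'): "fgjffj" -> "fgjfj"
Op 2 (replace idx 3: 'f' -> 'i'): "fgjfj" -> "fgjij"
Op 3 (replace idx 2: 'j' -> 'a'): "fgjij" -> "fgaij"
Op 4 (append 'j'): "fgaij" -> "fgaijj"
Op 5 (append 'g'): "fgaijj" -> "fgaijjg"
Op 6 (replace idx 5: 'j' -> 'e'): "fgaijjg" -> "fgaijeg"

Answer: fgaijeg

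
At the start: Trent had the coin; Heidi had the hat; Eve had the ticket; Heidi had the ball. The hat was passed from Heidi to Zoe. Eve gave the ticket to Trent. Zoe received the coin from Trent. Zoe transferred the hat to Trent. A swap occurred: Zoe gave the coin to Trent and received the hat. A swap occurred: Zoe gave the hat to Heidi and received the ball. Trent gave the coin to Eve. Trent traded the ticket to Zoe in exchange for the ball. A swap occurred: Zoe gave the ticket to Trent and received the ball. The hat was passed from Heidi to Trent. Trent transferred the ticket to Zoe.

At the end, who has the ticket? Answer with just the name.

Answer: Zoe

Derivation:
Tracking all object holders:
Start: coin:Trent, hat:Heidi, ticket:Eve, ball:Heidi
Event 1 (give hat: Heidi -> Zoe). State: coin:Trent, hat:Zoe, ticket:Eve, ball:Heidi
Event 2 (give ticket: Eve -> Trent). State: coin:Trent, hat:Zoe, ticket:Trent, ball:Heidi
Event 3 (give coin: Trent -> Zoe). State: coin:Zoe, hat:Zoe, ticket:Trent, ball:Heidi
Event 4 (give hat: Zoe -> Trent). State: coin:Zoe, hat:Trent, ticket:Trent, ball:Heidi
Event 5 (swap coin<->hat: now coin:Trent, hat:Zoe). State: coin:Trent, hat:Zoe, ticket:Trent, ball:Heidi
Event 6 (swap hat<->ball: now hat:Heidi, ball:Zoe). State: coin:Trent, hat:Heidi, ticket:Trent, ball:Zoe
Event 7 (give coin: Trent -> Eve). State: coin:Eve, hat:Heidi, ticket:Trent, ball:Zoe
Event 8 (swap ticket<->ball: now ticket:Zoe, ball:Trent). State: coin:Eve, hat:Heidi, ticket:Zoe, ball:Trent
Event 9 (swap ticket<->ball: now ticket:Trent, ball:Zoe). State: coin:Eve, hat:Heidi, ticket:Trent, ball:Zoe
Event 10 (give hat: Heidi -> Trent). State: coin:Eve, hat:Trent, ticket:Trent, ball:Zoe
Event 11 (give ticket: Trent -> Zoe). State: coin:Eve, hat:Trent, ticket:Zoe, ball:Zoe

Final state: coin:Eve, hat:Trent, ticket:Zoe, ball:Zoe
The ticket is held by Zoe.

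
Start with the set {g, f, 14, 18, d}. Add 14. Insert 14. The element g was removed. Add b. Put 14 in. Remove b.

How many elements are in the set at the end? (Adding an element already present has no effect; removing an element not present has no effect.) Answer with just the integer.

Tracking the set through each operation:
Start: {14, 18, d, f, g}
Event 1 (add 14): already present, no change. Set: {14, 18, d, f, g}
Event 2 (add 14): already present, no change. Set: {14, 18, d, f, g}
Event 3 (remove g): removed. Set: {14, 18, d, f}
Event 4 (add b): added. Set: {14, 18, b, d, f}
Event 5 (add 14): already present, no change. Set: {14, 18, b, d, f}
Event 6 (remove b): removed. Set: {14, 18, d, f}

Final set: {14, 18, d, f} (size 4)

Answer: 4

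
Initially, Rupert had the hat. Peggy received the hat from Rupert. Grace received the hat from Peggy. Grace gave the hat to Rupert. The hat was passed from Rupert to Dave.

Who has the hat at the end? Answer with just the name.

Tracking the hat through each event:
Start: Rupert has the hat.
After event 1: Peggy has the hat.
After event 2: Grace has the hat.
After event 3: Rupert has the hat.
After event 4: Dave has the hat.

Answer: Dave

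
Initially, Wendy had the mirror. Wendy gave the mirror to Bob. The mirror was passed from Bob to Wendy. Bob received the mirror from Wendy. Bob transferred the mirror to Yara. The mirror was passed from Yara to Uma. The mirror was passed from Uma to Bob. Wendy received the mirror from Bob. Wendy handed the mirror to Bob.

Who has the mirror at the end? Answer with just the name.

Tracking the mirror through each event:
Start: Wendy has the mirror.
After event 1: Bob has the mirror.
After event 2: Wendy has the mirror.
After event 3: Bob has the mirror.
After event 4: Yara has the mirror.
After event 5: Uma has the mirror.
After event 6: Bob has the mirror.
After event 7: Wendy has the mirror.
After event 8: Bob has the mirror.

Answer: Bob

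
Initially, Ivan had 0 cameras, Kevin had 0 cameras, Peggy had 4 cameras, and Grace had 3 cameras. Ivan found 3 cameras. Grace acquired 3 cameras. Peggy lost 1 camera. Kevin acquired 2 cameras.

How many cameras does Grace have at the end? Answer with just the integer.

Answer: 6

Derivation:
Tracking counts step by step:
Start: Ivan=0, Kevin=0, Peggy=4, Grace=3
Event 1 (Ivan +3): Ivan: 0 -> 3. State: Ivan=3, Kevin=0, Peggy=4, Grace=3
Event 2 (Grace +3): Grace: 3 -> 6. State: Ivan=3, Kevin=0, Peggy=4, Grace=6
Event 3 (Peggy -1): Peggy: 4 -> 3. State: Ivan=3, Kevin=0, Peggy=3, Grace=6
Event 4 (Kevin +2): Kevin: 0 -> 2. State: Ivan=3, Kevin=2, Peggy=3, Grace=6

Grace's final count: 6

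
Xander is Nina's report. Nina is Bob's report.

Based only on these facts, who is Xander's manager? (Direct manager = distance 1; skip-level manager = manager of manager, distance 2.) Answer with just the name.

Answer: Nina

Derivation:
Reconstructing the manager chain from the given facts:
  Bob -> Nina -> Xander
(each arrow means 'manager of the next')
Positions in the chain (0 = top):
  position of Bob: 0
  position of Nina: 1
  position of Xander: 2

Xander is at position 2; the manager is 1 step up the chain, i.e. position 1: Nina.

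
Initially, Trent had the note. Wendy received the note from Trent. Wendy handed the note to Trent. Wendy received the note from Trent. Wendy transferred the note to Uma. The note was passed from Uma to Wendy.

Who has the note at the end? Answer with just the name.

Answer: Wendy

Derivation:
Tracking the note through each event:
Start: Trent has the note.
After event 1: Wendy has the note.
After event 2: Trent has the note.
After event 3: Wendy has the note.
After event 4: Uma has the note.
After event 5: Wendy has the note.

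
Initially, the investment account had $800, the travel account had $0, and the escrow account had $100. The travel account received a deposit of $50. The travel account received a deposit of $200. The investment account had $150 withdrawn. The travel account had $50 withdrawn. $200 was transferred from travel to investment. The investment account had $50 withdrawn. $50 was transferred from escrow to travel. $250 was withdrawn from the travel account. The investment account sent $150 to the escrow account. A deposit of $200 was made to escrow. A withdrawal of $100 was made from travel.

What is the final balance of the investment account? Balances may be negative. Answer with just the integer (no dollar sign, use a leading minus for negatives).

Answer: 650

Derivation:
Tracking account balances step by step:
Start: investment=800, travel=0, escrow=100
Event 1 (deposit 50 to travel): travel: 0 + 50 = 50. Balances: investment=800, travel=50, escrow=100
Event 2 (deposit 200 to travel): travel: 50 + 200 = 250. Balances: investment=800, travel=250, escrow=100
Event 3 (withdraw 150 from investment): investment: 800 - 150 = 650. Balances: investment=650, travel=250, escrow=100
Event 4 (withdraw 50 from travel): travel: 250 - 50 = 200. Balances: investment=650, travel=200, escrow=100
Event 5 (transfer 200 travel -> investment): travel: 200 - 200 = 0, investment: 650 + 200 = 850. Balances: investment=850, travel=0, escrow=100
Event 6 (withdraw 50 from investment): investment: 850 - 50 = 800. Balances: investment=800, travel=0, escrow=100
Event 7 (transfer 50 escrow -> travel): escrow: 100 - 50 = 50, travel: 0 + 50 = 50. Balances: investment=800, travel=50, escrow=50
Event 8 (withdraw 250 from travel): travel: 50 - 250 = -200. Balances: investment=800, travel=-200, escrow=50
Event 9 (transfer 150 investment -> escrow): investment: 800 - 150 = 650, escrow: 50 + 150 = 200. Balances: investment=650, travel=-200, escrow=200
Event 10 (deposit 200 to escrow): escrow: 200 + 200 = 400. Balances: investment=650, travel=-200, escrow=400
Event 11 (withdraw 100 from travel): travel: -200 - 100 = -300. Balances: investment=650, travel=-300, escrow=400

Final balance of investment: 650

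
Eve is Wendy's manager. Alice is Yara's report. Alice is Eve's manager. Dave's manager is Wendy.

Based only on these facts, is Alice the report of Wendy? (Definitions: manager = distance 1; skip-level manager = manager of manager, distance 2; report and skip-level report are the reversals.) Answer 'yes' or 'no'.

Answer: no

Derivation:
Reconstructing the manager chain from the given facts:
  Yara -> Alice -> Eve -> Wendy -> Dave
(each arrow means 'manager of the next')
Positions in the chain (0 = top):
  position of Yara: 0
  position of Alice: 1
  position of Eve: 2
  position of Wendy: 3
  position of Dave: 4

Alice is at position 1, Wendy is at position 3; signed distance (j - i) = 2.
'report' requires j - i = -1. Actual distance is 2, so the relation does NOT hold.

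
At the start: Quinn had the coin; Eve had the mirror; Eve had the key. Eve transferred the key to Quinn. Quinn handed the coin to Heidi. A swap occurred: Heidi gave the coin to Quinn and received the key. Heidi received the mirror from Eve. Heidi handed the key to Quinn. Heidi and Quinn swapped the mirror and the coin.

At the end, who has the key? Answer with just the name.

Tracking all object holders:
Start: coin:Quinn, mirror:Eve, key:Eve
Event 1 (give key: Eve -> Quinn). State: coin:Quinn, mirror:Eve, key:Quinn
Event 2 (give coin: Quinn -> Heidi). State: coin:Heidi, mirror:Eve, key:Quinn
Event 3 (swap coin<->key: now coin:Quinn, key:Heidi). State: coin:Quinn, mirror:Eve, key:Heidi
Event 4 (give mirror: Eve -> Heidi). State: coin:Quinn, mirror:Heidi, key:Heidi
Event 5 (give key: Heidi -> Quinn). State: coin:Quinn, mirror:Heidi, key:Quinn
Event 6 (swap mirror<->coin: now mirror:Quinn, coin:Heidi). State: coin:Heidi, mirror:Quinn, key:Quinn

Final state: coin:Heidi, mirror:Quinn, key:Quinn
The key is held by Quinn.

Answer: Quinn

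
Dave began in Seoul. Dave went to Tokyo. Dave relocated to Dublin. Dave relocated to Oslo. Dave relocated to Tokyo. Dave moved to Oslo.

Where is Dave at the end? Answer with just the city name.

Tracking Dave's location:
Start: Dave is in Seoul.
After move 1: Seoul -> Tokyo. Dave is in Tokyo.
After move 2: Tokyo -> Dublin. Dave is in Dublin.
After move 3: Dublin -> Oslo. Dave is in Oslo.
After move 4: Oslo -> Tokyo. Dave is in Tokyo.
After move 5: Tokyo -> Oslo. Dave is in Oslo.

Answer: Oslo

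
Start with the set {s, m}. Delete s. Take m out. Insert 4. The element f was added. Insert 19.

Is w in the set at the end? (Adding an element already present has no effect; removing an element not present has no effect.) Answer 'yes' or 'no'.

Answer: no

Derivation:
Tracking the set through each operation:
Start: {m, s}
Event 1 (remove s): removed. Set: {m}
Event 2 (remove m): removed. Set: {}
Event 3 (add 4): added. Set: {4}
Event 4 (add f): added. Set: {4, f}
Event 5 (add 19): added. Set: {19, 4, f}

Final set: {19, 4, f} (size 3)
w is NOT in the final set.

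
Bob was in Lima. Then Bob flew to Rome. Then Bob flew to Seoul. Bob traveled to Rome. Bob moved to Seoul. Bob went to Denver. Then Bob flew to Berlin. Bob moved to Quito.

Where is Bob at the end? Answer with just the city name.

Tracking Bob's location:
Start: Bob is in Lima.
After move 1: Lima -> Rome. Bob is in Rome.
After move 2: Rome -> Seoul. Bob is in Seoul.
After move 3: Seoul -> Rome. Bob is in Rome.
After move 4: Rome -> Seoul. Bob is in Seoul.
After move 5: Seoul -> Denver. Bob is in Denver.
After move 6: Denver -> Berlin. Bob is in Berlin.
After move 7: Berlin -> Quito. Bob is in Quito.

Answer: Quito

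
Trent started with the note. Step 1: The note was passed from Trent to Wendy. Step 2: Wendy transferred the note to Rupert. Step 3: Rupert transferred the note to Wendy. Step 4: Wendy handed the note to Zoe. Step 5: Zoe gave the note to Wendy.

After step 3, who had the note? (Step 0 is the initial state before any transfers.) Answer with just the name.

Tracking the note holder through step 3:
After step 0 (start): Trent
After step 1: Wendy
After step 2: Rupert
After step 3: Wendy

At step 3, the holder is Wendy.

Answer: Wendy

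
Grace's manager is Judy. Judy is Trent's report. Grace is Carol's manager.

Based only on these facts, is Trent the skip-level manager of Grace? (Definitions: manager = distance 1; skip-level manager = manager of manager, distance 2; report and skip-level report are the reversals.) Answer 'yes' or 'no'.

Answer: yes

Derivation:
Reconstructing the manager chain from the given facts:
  Trent -> Judy -> Grace -> Carol
(each arrow means 'manager of the next')
Positions in the chain (0 = top):
  position of Trent: 0
  position of Judy: 1
  position of Grace: 2
  position of Carol: 3

Trent is at position 0, Grace is at position 2; signed distance (j - i) = 2.
'skip-level manager' requires j - i = 2. Actual distance is 2, so the relation HOLDS.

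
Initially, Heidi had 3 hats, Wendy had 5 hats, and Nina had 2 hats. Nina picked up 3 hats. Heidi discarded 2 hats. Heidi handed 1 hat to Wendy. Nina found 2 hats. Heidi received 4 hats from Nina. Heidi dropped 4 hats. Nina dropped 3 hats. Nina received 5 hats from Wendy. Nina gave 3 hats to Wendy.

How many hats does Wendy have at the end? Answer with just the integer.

Answer: 4

Derivation:
Tracking counts step by step:
Start: Heidi=3, Wendy=5, Nina=2
Event 1 (Nina +3): Nina: 2 -> 5. State: Heidi=3, Wendy=5, Nina=5
Event 2 (Heidi -2): Heidi: 3 -> 1. State: Heidi=1, Wendy=5, Nina=5
Event 3 (Heidi -> Wendy, 1): Heidi: 1 -> 0, Wendy: 5 -> 6. State: Heidi=0, Wendy=6, Nina=5
Event 4 (Nina +2): Nina: 5 -> 7. State: Heidi=0, Wendy=6, Nina=7
Event 5 (Nina -> Heidi, 4): Nina: 7 -> 3, Heidi: 0 -> 4. State: Heidi=4, Wendy=6, Nina=3
Event 6 (Heidi -4): Heidi: 4 -> 0. State: Heidi=0, Wendy=6, Nina=3
Event 7 (Nina -3): Nina: 3 -> 0. State: Heidi=0, Wendy=6, Nina=0
Event 8 (Wendy -> Nina, 5): Wendy: 6 -> 1, Nina: 0 -> 5. State: Heidi=0, Wendy=1, Nina=5
Event 9 (Nina -> Wendy, 3): Nina: 5 -> 2, Wendy: 1 -> 4. State: Heidi=0, Wendy=4, Nina=2

Wendy's final count: 4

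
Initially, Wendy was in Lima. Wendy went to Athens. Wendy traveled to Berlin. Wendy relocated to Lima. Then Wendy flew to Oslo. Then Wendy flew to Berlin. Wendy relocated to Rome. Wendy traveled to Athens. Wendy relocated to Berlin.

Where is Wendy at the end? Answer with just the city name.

Tracking Wendy's location:
Start: Wendy is in Lima.
After move 1: Lima -> Athens. Wendy is in Athens.
After move 2: Athens -> Berlin. Wendy is in Berlin.
After move 3: Berlin -> Lima. Wendy is in Lima.
After move 4: Lima -> Oslo. Wendy is in Oslo.
After move 5: Oslo -> Berlin. Wendy is in Berlin.
After move 6: Berlin -> Rome. Wendy is in Rome.
After move 7: Rome -> Athens. Wendy is in Athens.
After move 8: Athens -> Berlin. Wendy is in Berlin.

Answer: Berlin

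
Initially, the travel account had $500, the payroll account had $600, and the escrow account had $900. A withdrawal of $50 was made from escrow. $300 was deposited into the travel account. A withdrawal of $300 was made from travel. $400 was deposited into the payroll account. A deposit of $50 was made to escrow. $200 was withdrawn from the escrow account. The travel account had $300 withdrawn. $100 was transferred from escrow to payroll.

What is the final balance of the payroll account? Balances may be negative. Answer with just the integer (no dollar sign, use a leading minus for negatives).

Tracking account balances step by step:
Start: travel=500, payroll=600, escrow=900
Event 1 (withdraw 50 from escrow): escrow: 900 - 50 = 850. Balances: travel=500, payroll=600, escrow=850
Event 2 (deposit 300 to travel): travel: 500 + 300 = 800. Balances: travel=800, payroll=600, escrow=850
Event 3 (withdraw 300 from travel): travel: 800 - 300 = 500. Balances: travel=500, payroll=600, escrow=850
Event 4 (deposit 400 to payroll): payroll: 600 + 400 = 1000. Balances: travel=500, payroll=1000, escrow=850
Event 5 (deposit 50 to escrow): escrow: 850 + 50 = 900. Balances: travel=500, payroll=1000, escrow=900
Event 6 (withdraw 200 from escrow): escrow: 900 - 200 = 700. Balances: travel=500, payroll=1000, escrow=700
Event 7 (withdraw 300 from travel): travel: 500 - 300 = 200. Balances: travel=200, payroll=1000, escrow=700
Event 8 (transfer 100 escrow -> payroll): escrow: 700 - 100 = 600, payroll: 1000 + 100 = 1100. Balances: travel=200, payroll=1100, escrow=600

Final balance of payroll: 1100

Answer: 1100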